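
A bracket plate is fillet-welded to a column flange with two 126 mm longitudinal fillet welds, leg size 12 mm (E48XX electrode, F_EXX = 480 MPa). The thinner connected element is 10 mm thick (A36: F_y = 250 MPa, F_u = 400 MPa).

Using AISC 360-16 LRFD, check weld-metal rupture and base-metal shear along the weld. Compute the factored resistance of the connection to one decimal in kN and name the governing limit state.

378.0 kN (base-metal shear governs)

Weld metal: throat = 0.707×12 = 8.484 mm, L = 2×126 = 252 mm. φR_n = 0.75 × 0.6 × 480 × 8.484 × 252 = 461.8 kN.
Base metal shear (10 mm plate): yield φR_n = 1.0×0.6×250×10×252 = 378.0 kN; rupture φR_n = 0.75×0.6×400×10×252 = 453.6 kN; take 378.0 kN (yield).
Governing: min(461.8, 378.0) = 378.0 kN → base-metal shear.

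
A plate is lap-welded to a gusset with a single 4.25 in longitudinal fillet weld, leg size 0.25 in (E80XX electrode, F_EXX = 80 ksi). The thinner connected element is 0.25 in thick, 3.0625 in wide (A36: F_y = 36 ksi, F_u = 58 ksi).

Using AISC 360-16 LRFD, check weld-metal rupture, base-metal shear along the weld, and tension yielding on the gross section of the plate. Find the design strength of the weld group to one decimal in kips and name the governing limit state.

Weld metal: throat = 0.707×0.25 = 0.17675 in, L = 4.25 in. φR_n = 0.75 × 0.6 × 80 × 0.17675 × 4.25 = 27.0 kips.
Base metal shear (0.25 in plate): yield φR_n = 1.0×0.6×36×0.25×4.25 = 23.0 kips; rupture φR_n = 0.75×0.6×58×0.25×4.25 = 27.7 kips; take 23.0 kips (yield).
Tension yield (gross): A_g = 3.0625×0.25 = 0.76563 in². φR_n = 0.90 × 36 × 0.76563 = 24.8 kips.
Governing: min(27.0, 23.0, 24.8) = 23.0 kips → base-metal shear.

23.0 kips (base-metal shear governs)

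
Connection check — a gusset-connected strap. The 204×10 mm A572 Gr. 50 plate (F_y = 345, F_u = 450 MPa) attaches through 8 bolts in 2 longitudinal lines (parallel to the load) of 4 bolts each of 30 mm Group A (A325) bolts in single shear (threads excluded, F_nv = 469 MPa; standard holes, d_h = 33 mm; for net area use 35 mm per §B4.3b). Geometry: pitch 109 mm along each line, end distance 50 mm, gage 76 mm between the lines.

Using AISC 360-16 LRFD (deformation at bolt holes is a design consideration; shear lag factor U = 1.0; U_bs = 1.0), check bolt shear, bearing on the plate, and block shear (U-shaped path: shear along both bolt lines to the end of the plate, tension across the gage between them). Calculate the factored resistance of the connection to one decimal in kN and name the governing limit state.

1169.1 kN (block shear governs)

Bolt shear: A_b = π(30)²/4 = 706.86 mm². φR_n = 0.75 × 469 × 706.86 × 8 × 1 = 1989.1 kN.
Bearing (10 mm plate, F_u = 450 MPa): end bolts L_c = 50 − 33/2 = 33.5, R_n = min(1.2×33.5×10×450, 2.4×30×10×450) = 180.9 kN/bolt; interior L_c = 109 − 33 = 76, R_n = 324 kN/bolt. φR_n = 0.75 × (2×180.9 + 6×324) = 1729.4 kN.
Block shear: shear path 2×[50+3×109] = 2×377 mm, A_gv = 7540, A_nv = 2×(377 − 3.5×35)×10 = 5090 mm²; tension across gage: (76 − 1×35)×10 = 410 mm². R_n = min(0.6×450×5090, 0.6×345×7540) + 1.0×450×410 = min(1374.3, 1560.8) + 184.5 = 1558.8 kN. φR_n = 0.75 × 1558.8 = 1169.1 kN.
Governing: min(1989.1, 1729.4, 1169.1) = 1169.1 kN → block shear.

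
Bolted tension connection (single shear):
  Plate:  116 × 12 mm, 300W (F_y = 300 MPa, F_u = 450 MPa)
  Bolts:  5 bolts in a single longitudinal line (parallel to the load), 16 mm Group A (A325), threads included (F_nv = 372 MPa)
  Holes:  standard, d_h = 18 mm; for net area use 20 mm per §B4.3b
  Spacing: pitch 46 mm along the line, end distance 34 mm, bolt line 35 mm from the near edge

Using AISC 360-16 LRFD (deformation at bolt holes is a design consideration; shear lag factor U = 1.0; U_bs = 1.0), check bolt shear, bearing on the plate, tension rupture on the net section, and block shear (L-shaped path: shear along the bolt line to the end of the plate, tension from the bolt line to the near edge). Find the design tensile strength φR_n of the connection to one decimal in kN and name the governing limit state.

280.5 kN (bolt shear governs)

Bolt shear: A_b = π(16)²/4 = 201.06 mm². φR_n = 0.75 × 372 × 201.06 × 5 × 1 = 280.5 kN.
Bearing (12 mm plate, F_u = 450 MPa): end bolts L_c = 34 − 18/2 = 25, R_n = min(1.2×25×12×450, 2.4×16×12×450) = 162 kN/bolt; interior L_c = 46 − 18 = 28, R_n = 181.44 kN/bolt. φR_n = 0.75 × (1×162 + 4×181.44) = 665.8 kN.
Tension rupture (net): A_n = (116 − 1×20)×12 = 1152 mm² (U = 1.0, A_e = A_n). φR_n = 0.75 × 450 × 1152 = 388.8 kN.
Block shear: shear path 1×[34+4×46] = 1×218 mm, A_gv = 2616, A_nv = 1×(218 − 4.5×20)×12 = 1536 mm²; tension to near edge: (35 − 0.5×20)×12 = 300 mm². R_n = min(0.6×450×1536, 0.6×300×2616) + 1.0×450×300 = min(414.72, 470.88) + 135 = 549.72 kN. φR_n = 0.75 × 549.72 = 412.3 kN.
Governing: min(280.5, 665.8, 388.8, 412.3) = 280.5 kN → bolt shear.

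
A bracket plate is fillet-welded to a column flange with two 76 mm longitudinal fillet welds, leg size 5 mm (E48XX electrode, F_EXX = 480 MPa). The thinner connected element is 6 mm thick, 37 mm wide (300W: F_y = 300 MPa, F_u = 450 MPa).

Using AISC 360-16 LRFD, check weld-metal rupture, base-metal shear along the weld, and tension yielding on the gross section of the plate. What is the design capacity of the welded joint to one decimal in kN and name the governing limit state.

59.9 kN (gross-section yield governs)

Weld metal: throat = 0.707×5 = 3.535 mm, L = 2×76 = 152 mm. φR_n = 0.75 × 0.6 × 480 × 3.535 × 152 = 116.1 kN.
Base metal shear (6 mm plate): yield φR_n = 1.0×0.6×300×6×152 = 164.2 kN; rupture φR_n = 0.75×0.6×450×6×152 = 184.7 kN; take 164.2 kN (yield).
Tension yield (gross): A_g = 37×6 = 222 mm². φR_n = 0.90 × 300 × 222 = 59.9 kN.
Governing: min(116.1, 164.2, 59.9) = 59.9 kN → gross-section yield.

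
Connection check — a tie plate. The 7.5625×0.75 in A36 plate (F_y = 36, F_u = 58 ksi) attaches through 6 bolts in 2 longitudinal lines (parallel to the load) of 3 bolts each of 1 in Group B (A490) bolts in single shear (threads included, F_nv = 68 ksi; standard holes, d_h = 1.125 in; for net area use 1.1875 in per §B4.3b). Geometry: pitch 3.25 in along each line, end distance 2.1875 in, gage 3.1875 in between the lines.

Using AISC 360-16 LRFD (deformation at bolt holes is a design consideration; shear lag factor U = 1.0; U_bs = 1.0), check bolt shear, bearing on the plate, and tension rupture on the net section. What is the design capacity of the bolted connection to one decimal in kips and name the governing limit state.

169.2 kips (net-section rupture governs)

Bolt shear: A_b = π(1)²/4 = 0.7854 in². φR_n = 0.75 × 68 × 0.7854 × 6 × 1 = 240.3 kips.
Bearing (0.75 in plate, F_u = 58 ksi): end bolts L_c = 2.1875 − 1.125/2 = 1.625, R_n = min(1.2×1.625×0.75×58, 2.4×1×0.75×58) = 84.825 kips/bolt; interior L_c = 3.25 − 1.125 = 2.125, R_n = 104.4 kips/bolt. φR_n = 0.75 × (2×84.825 + 4×104.4) = 440.4 kips.
Tension rupture (net): A_n = (7.5625 − 2×1.1875)×0.75 = 3.8906 in² (U = 1.0, A_e = A_n). φR_n = 0.75 × 58 × 3.8906 = 169.2 kips.
Governing: min(240.3, 440.4, 169.2) = 169.2 kips → net-section rupture.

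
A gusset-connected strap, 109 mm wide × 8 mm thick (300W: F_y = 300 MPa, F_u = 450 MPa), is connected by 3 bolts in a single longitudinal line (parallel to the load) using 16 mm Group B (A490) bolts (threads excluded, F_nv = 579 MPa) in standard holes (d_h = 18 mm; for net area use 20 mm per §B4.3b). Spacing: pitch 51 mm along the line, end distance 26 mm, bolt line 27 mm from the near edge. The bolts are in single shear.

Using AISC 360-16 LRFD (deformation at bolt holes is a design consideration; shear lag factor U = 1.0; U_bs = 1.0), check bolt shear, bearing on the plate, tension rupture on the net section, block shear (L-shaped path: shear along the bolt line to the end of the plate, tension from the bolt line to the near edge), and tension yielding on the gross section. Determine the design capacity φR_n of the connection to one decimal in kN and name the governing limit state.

172.3 kN (block shear governs)

Bolt shear: A_b = π(16)²/4 = 201.06 mm². φR_n = 0.75 × 579 × 201.06 × 3 × 1 = 261.9 kN.
Bearing (8 mm plate, F_u = 450 MPa): end bolts L_c = 26 − 18/2 = 17, R_n = min(1.2×17×8×450, 2.4×16×8×450) = 73.44 kN/bolt; interior L_c = 51 − 18 = 33, R_n = 138.24 kN/bolt. φR_n = 0.75 × (1×73.44 + 2×138.24) = 262.4 kN.
Tension rupture (net): A_n = (109 − 1×20)×8 = 712 mm² (U = 1.0, A_e = A_n). φR_n = 0.75 × 450 × 712 = 240.3 kN.
Block shear: shear path 1×[26+2×51] = 1×128 mm, A_gv = 1024, A_nv = 1×(128 − 2.5×20)×8 = 624 mm²; tension to near edge: (27 − 0.5×20)×8 = 136 mm². R_n = min(0.6×450×624, 0.6×300×1024) + 1.0×450×136 = min(168.48, 184.32) + 61.2 = 229.68 kN. φR_n = 0.75 × 229.68 = 172.3 kN.
Tension yield (gross): A_g = 109×8 = 872 mm². φR_n = 0.90 × 300 × 872 = 235.4 kN.
Governing: min(261.9, 262.4, 240.3, 172.3, 235.4) = 172.3 kN → block shear.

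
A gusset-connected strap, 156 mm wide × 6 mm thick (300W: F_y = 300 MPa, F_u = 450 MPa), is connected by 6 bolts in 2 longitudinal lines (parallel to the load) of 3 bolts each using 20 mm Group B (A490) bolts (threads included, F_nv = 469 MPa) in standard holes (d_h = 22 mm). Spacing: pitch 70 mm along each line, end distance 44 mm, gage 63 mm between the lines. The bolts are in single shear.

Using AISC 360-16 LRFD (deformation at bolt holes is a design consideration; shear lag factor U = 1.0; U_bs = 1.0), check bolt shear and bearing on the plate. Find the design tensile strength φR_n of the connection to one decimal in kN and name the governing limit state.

549.2 kN (bearing governs)

Bolt shear: A_b = π(20)²/4 = 314.16 mm². φR_n = 0.75 × 469 × 314.16 × 6 × 1 = 663.0 kN.
Bearing (6 mm plate, F_u = 450 MPa): end bolts L_c = 44 − 22/2 = 33, R_n = min(1.2×33×6×450, 2.4×20×6×450) = 106.92 kN/bolt; interior L_c = 70 − 22 = 48, R_n = 129.6 kN/bolt. φR_n = 0.75 × (2×106.92 + 4×129.6) = 549.2 kN.
Governing: min(663.0, 549.2) = 549.2 kN → bearing.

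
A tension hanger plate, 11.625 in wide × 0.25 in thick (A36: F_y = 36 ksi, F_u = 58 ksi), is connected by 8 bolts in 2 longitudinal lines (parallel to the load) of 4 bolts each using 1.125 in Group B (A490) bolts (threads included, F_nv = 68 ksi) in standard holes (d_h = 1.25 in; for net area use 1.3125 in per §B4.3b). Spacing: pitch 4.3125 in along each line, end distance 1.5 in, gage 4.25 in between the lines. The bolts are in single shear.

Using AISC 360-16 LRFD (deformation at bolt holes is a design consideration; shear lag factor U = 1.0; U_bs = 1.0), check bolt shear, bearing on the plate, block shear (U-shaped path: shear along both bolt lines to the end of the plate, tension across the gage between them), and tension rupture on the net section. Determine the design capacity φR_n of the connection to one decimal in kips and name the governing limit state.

Bolt shear: A_b = π(1.125)²/4 = 0.99402 in². φR_n = 0.75 × 68 × 0.99402 × 8 × 1 = 405.6 kips.
Bearing (0.25 in plate, F_u = 58 ksi): end bolts L_c = 1.5 − 1.25/2 = 0.875, R_n = min(1.2×0.875×0.25×58, 2.4×1.125×0.25×58) = 15.225 kips/bolt; interior L_c = 4.3125 − 1.25 = 3.0625, R_n = 39.15 kips/bolt. φR_n = 0.75 × (2×15.225 + 6×39.15) = 199.0 kips.
Block shear: shear path 2×[1.5+3×4.3125] = 2×14.4375 in, A_gv = 7.2188, A_nv = 2×(14.4375 − 3.5×1.3125)×0.25 = 4.9219 in²; tension across gage: (4.25 − 1×1.3125)×0.25 = 0.73438 in². R_n = min(0.6×58×4.9219, 0.6×36×7.2188) + 1.0×58×0.73438 = min(171.28, 155.93) + 42.594 = 198.52 kips. φR_n = 0.75 × 198.52 = 148.9 kips.
Tension rupture (net): A_n = (11.625 − 2×1.3125)×0.25 = 2.25 in² (U = 1.0, A_e = A_n). φR_n = 0.75 × 58 × 2.25 = 97.9 kips.
Governing: min(405.6, 199.0, 148.9, 97.9) = 97.9 kips → net-section rupture.

97.9 kips (net-section rupture governs)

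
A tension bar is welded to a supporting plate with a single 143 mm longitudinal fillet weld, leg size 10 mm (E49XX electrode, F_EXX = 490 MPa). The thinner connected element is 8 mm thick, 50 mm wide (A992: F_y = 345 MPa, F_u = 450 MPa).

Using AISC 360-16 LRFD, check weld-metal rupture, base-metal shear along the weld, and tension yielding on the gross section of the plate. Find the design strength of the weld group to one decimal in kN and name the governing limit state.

124.2 kN (gross-section yield governs)

Weld metal: throat = 0.707×10 = 7.07 mm, L = 143 mm. φR_n = 0.75 × 0.6 × 490 × 7.07 × 143 = 222.9 kN.
Base metal shear (8 mm plate): yield φR_n = 1.0×0.6×345×8×143 = 236.8 kN; rupture φR_n = 0.75×0.6×450×8×143 = 231.7 kN; take 231.7 kN (rupture).
Tension yield (gross): A_g = 50×8 = 400 mm². φR_n = 0.90 × 345 × 400 = 124.2 kN.
Governing: min(222.9, 231.7, 124.2) = 124.2 kN → gross-section yield.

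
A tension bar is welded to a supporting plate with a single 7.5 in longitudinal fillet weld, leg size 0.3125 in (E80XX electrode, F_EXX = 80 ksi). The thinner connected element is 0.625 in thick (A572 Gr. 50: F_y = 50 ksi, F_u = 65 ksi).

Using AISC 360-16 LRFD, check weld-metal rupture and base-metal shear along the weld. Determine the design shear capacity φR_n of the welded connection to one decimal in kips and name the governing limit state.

Weld metal: throat = 0.707×0.3125 = 0.22094 in, L = 7.5 in. φR_n = 0.75 × 0.6 × 80 × 0.22094 × 7.5 = 59.7 kips.
Base metal shear (0.625 in plate): yield φR_n = 1.0×0.6×50×0.625×7.5 = 140.6 kips; rupture φR_n = 0.75×0.6×65×0.625×7.5 = 137.1 kips; take 137.1 kips (rupture).
Governing: min(59.7, 137.1) = 59.7 kips → weld metal.

59.7 kips (weld metal governs)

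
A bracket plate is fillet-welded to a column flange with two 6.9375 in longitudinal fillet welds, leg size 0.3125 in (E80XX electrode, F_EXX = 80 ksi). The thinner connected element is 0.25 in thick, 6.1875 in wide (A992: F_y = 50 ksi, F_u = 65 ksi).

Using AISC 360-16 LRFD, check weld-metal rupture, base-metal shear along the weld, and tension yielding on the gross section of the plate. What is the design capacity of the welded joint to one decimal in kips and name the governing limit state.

69.6 kips (gross-section yield governs)

Weld metal: throat = 0.707×0.3125 = 0.22094 in, L = 2×6.9375 = 13.875 in. φR_n = 0.75 × 0.6 × 80 × 0.22094 × 13.875 = 110.4 kips.
Base metal shear (0.25 in plate): yield φR_n = 1.0×0.6×50×0.25×13.875 = 104.1 kips; rupture φR_n = 0.75×0.6×65×0.25×13.875 = 101.5 kips; take 101.5 kips (rupture).
Tension yield (gross): A_g = 6.1875×0.25 = 1.5469 in². φR_n = 0.90 × 50 × 1.5469 = 69.6 kips.
Governing: min(110.4, 101.5, 69.6) = 69.6 kips → gross-section yield.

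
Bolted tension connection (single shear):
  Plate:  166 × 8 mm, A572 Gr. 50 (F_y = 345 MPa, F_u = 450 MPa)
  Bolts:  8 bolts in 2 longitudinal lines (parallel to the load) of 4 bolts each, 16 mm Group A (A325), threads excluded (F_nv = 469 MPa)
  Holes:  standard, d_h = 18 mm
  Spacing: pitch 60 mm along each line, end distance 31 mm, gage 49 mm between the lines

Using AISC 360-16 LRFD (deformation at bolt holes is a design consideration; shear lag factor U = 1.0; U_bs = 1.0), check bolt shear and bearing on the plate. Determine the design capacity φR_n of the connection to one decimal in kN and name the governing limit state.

Bolt shear: A_b = π(16)²/4 = 201.06 mm². φR_n = 0.75 × 469 × 201.06 × 8 × 1 = 565.8 kN.
Bearing (8 mm plate, F_u = 450 MPa): end bolts L_c = 31 − 18/2 = 22, R_n = min(1.2×22×8×450, 2.4×16×8×450) = 95.04 kN/bolt; interior L_c = 60 − 18 = 42, R_n = 138.24 kN/bolt. φR_n = 0.75 × (2×95.04 + 6×138.24) = 764.6 kN.
Governing: min(565.8, 764.6) = 565.8 kN → bolt shear.

565.8 kN (bolt shear governs)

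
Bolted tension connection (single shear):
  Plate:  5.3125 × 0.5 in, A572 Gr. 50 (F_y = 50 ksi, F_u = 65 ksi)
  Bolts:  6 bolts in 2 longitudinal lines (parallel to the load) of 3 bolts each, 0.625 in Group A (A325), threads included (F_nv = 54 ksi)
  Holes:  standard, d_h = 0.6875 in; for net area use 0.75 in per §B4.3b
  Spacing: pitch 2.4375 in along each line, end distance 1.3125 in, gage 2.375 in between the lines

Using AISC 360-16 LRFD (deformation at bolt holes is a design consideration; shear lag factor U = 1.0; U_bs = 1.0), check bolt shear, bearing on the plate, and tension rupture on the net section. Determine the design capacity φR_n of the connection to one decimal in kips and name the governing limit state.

Bolt shear: A_b = π(0.625)²/4 = 0.3068 in². φR_n = 0.75 × 54 × 0.3068 × 6 × 1 = 74.6 kips.
Bearing (0.5 in plate, F_u = 65 ksi): end bolts L_c = 1.3125 − 0.6875/2 = 0.96875, R_n = min(1.2×0.96875×0.5×65, 2.4×0.625×0.5×65) = 37.781 kips/bolt; interior L_c = 2.4375 − 0.6875 = 1.75, R_n = 48.75 kips/bolt. φR_n = 0.75 × (2×37.781 + 4×48.75) = 202.9 kips.
Tension rupture (net): A_n = (5.3125 − 2×0.75)×0.5 = 1.9063 in² (U = 1.0, A_e = A_n). φR_n = 0.75 × 65 × 1.9063 = 92.9 kips.
Governing: min(74.6, 202.9, 92.9) = 74.6 kips → bolt shear.

74.6 kips (bolt shear governs)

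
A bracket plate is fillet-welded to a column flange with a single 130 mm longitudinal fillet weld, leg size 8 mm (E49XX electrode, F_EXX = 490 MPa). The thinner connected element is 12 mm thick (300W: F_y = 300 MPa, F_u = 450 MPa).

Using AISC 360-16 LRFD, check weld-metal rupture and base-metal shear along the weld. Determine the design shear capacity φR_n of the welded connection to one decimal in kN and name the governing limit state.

Weld metal: throat = 0.707×8 = 5.656 mm, L = 130 mm. φR_n = 0.75 × 0.6 × 490 × 5.656 × 130 = 162.1 kN.
Base metal shear (12 mm plate): yield φR_n = 1.0×0.6×300×12×130 = 280.8 kN; rupture φR_n = 0.75×0.6×450×12×130 = 315.9 kN; take 280.8 kN (yield).
Governing: min(162.1, 280.8) = 162.1 kN → weld metal.

162.1 kN (weld metal governs)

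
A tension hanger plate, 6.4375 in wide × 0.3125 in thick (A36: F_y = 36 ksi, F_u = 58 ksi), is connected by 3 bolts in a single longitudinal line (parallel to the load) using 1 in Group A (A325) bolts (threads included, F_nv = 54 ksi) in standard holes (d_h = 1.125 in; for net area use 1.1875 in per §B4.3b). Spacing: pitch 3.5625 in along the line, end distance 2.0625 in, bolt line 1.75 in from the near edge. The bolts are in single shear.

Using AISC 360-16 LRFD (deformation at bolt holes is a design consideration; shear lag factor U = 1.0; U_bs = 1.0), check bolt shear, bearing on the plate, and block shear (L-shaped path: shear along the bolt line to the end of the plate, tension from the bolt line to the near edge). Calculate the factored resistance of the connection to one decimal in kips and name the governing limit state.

Bolt shear: A_b = π(1)²/4 = 0.7854 in². φR_n = 0.75 × 54 × 0.7854 × 3 × 1 = 95.4 kips.
Bearing (0.3125 in plate, F_u = 58 ksi): end bolts L_c = 2.0625 − 1.125/2 = 1.5, R_n = min(1.2×1.5×0.3125×58, 2.4×1×0.3125×58) = 32.625 kips/bolt; interior L_c = 3.5625 − 1.125 = 2.4375, R_n = 43.5 kips/bolt. φR_n = 0.75 × (1×32.625 + 2×43.5) = 89.7 kips.
Block shear: shear path 1×[2.0625+2×3.5625] = 1×9.1875 in, A_gv = 2.8711, A_nv = 1×(9.1875 − 2.5×1.1875)×0.3125 = 1.9434 in²; tension to near edge: (1.75 − 0.5×1.1875)×0.3125 = 0.36133 in². R_n = min(0.6×58×1.9434, 0.6×36×2.8711) + 1.0×58×0.36133 = min(67.63, 62.016) + 20.957 = 82.973 kips. φR_n = 0.75 × 82.973 = 62.2 kips.
Governing: min(95.4, 89.7, 62.2) = 62.2 kips → block shear.

62.2 kips (block shear governs)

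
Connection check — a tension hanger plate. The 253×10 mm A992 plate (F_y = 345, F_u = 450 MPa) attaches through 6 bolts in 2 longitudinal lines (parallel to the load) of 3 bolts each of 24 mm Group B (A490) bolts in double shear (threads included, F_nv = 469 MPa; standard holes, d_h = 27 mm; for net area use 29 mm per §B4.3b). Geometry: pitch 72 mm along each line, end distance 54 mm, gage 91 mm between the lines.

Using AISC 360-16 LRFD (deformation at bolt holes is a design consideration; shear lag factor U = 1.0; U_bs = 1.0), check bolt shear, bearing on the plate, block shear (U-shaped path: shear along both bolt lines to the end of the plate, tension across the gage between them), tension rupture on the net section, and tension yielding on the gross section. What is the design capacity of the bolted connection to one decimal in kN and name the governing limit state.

658.1 kN (net-section rupture governs)

Bolt shear: A_b = π(24)²/4 = 452.39 mm². φR_n = 0.75 × 469 × 452.39 × 6 × 2 = 1909.5 kN.
Bearing (10 mm plate, F_u = 450 MPa): end bolts L_c = 54 − 27/2 = 40.5, R_n = min(1.2×40.5×10×450, 2.4×24×10×450) = 218.7 kN/bolt; interior L_c = 72 − 27 = 45, R_n = 243 kN/bolt. φR_n = 0.75 × (2×218.7 + 4×243) = 1057.1 kN.
Block shear: shear path 2×[54+2×72] = 2×198 mm, A_gv = 3960, A_nv = 2×(198 − 2.5×29)×10 = 2510 mm²; tension across gage: (91 − 1×29)×10 = 620 mm². R_n = min(0.6×450×2510, 0.6×345×3960) + 1.0×450×620 = min(677.7, 819.72) + 279 = 956.7 kN. φR_n = 0.75 × 956.7 = 717.5 kN.
Tension rupture (net): A_n = (253 − 2×29)×10 = 1950 mm² (U = 1.0, A_e = A_n). φR_n = 0.75 × 450 × 1950 = 658.1 kN.
Tension yield (gross): A_g = 253×10 = 2530 mm². φR_n = 0.90 × 345 × 2530 = 785.6 kN.
Governing: min(1909.5, 1057.1, 717.5, 658.1, 785.6) = 658.1 kN → net-section rupture.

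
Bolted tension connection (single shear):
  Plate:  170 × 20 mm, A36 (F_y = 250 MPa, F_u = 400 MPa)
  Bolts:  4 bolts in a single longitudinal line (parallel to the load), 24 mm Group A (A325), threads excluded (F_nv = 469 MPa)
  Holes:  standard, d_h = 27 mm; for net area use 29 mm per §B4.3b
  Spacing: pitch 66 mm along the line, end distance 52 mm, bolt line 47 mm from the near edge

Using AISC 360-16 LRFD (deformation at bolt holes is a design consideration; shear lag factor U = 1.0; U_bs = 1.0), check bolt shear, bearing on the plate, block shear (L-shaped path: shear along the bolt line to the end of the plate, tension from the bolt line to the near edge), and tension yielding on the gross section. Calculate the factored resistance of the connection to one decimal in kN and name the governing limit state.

636.5 kN (bolt shear governs)

Bolt shear: A_b = π(24)²/4 = 452.39 mm². φR_n = 0.75 × 469 × 452.39 × 4 × 1 = 636.5 kN.
Bearing (20 mm plate, F_u = 400 MPa): end bolts L_c = 52 − 27/2 = 38.5, R_n = min(1.2×38.5×20×400, 2.4×24×20×400) = 369.6 kN/bolt; interior L_c = 66 − 27 = 39, R_n = 374.4 kN/bolt. φR_n = 0.75 × (1×369.6 + 3×374.4) = 1119.6 kN.
Block shear: shear path 1×[52+3×66] = 1×250 mm, A_gv = 5000, A_nv = 1×(250 − 3.5×29)×20 = 2970 mm²; tension to near edge: (47 − 0.5×29)×20 = 650 mm². R_n = min(0.6×400×2970, 0.6×250×5000) + 1.0×400×650 = min(712.8, 750) + 260 = 972.8 kN. φR_n = 0.75 × 972.8 = 729.6 kN.
Tension yield (gross): A_g = 170×20 = 3400 mm². φR_n = 0.90 × 250 × 3400 = 765.0 kN.
Governing: min(636.5, 1119.6, 729.6, 765.0) = 636.5 kN → bolt shear.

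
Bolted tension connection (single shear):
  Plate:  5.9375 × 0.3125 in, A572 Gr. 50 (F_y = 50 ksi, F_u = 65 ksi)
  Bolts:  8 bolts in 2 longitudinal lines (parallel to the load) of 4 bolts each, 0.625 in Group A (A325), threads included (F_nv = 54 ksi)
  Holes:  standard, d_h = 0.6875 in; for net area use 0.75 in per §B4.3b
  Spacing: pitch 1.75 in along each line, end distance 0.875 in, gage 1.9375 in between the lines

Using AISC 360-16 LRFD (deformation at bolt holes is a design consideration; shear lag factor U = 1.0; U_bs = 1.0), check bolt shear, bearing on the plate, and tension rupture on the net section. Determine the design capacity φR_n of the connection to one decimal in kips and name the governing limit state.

67.6 kips (net-section rupture governs)

Bolt shear: A_b = π(0.625)²/4 = 0.3068 in². φR_n = 0.75 × 54 × 0.3068 × 8 × 1 = 99.4 kips.
Bearing (0.3125 in plate, F_u = 65 ksi): end bolts L_c = 0.875 − 0.6875/2 = 0.53125, R_n = min(1.2×0.53125×0.3125×65, 2.4×0.625×0.3125×65) = 12.949 kips/bolt; interior L_c = 1.75 − 0.6875 = 1.0625, R_n = 25.898 kips/bolt. φR_n = 0.75 × (2×12.949 + 6×25.898) = 136.0 kips.
Tension rupture (net): A_n = (5.9375 − 2×0.75)×0.3125 = 1.3867 in² (U = 1.0, A_e = A_n). φR_n = 0.75 × 65 × 1.3867 = 67.6 kips.
Governing: min(99.4, 136.0, 67.6) = 67.6 kips → net-section rupture.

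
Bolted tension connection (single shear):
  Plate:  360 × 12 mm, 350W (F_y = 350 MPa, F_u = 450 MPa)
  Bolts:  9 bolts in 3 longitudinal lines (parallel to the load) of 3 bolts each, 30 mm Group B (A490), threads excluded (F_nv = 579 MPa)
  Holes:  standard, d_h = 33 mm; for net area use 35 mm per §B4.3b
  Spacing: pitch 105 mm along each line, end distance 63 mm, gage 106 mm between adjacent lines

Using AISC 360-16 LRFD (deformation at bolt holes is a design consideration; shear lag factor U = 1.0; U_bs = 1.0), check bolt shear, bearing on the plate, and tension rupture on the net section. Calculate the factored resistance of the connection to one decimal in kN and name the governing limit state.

Bolt shear: A_b = π(30)²/4 = 706.86 mm². φR_n = 0.75 × 579 × 706.86 × 9 × 1 = 2762.6 kN.
Bearing (12 mm plate, F_u = 450 MPa): end bolts L_c = 63 − 33/2 = 46.5, R_n = min(1.2×46.5×12×450, 2.4×30×12×450) = 301.32 kN/bolt; interior L_c = 105 − 33 = 72, R_n = 388.8 kN/bolt. φR_n = 0.75 × (3×301.32 + 6×388.8) = 2427.6 kN.
Tension rupture (net): A_n = (360 − 3×35)×12 = 3060 mm² (U = 1.0, A_e = A_n). φR_n = 0.75 × 450 × 3060 = 1032.8 kN.
Governing: min(2762.6, 2427.6, 1032.8) = 1032.8 kN → net-section rupture.

1032.8 kN (net-section rupture governs)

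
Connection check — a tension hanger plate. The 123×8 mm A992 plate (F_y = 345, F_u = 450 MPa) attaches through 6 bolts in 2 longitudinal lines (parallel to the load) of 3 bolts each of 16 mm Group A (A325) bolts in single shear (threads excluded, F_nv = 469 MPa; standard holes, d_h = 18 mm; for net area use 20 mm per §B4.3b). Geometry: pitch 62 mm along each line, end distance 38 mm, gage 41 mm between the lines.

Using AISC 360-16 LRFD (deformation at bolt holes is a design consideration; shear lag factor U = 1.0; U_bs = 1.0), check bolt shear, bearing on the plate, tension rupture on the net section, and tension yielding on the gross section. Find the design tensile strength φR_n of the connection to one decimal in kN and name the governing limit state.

224.1 kN (net-section rupture governs)

Bolt shear: A_b = π(16)²/4 = 201.06 mm². φR_n = 0.75 × 469 × 201.06 × 6 × 1 = 424.3 kN.
Bearing (8 mm plate, F_u = 450 MPa): end bolts L_c = 38 − 18/2 = 29, R_n = min(1.2×29×8×450, 2.4×16×8×450) = 125.28 kN/bolt; interior L_c = 62 − 18 = 44, R_n = 138.24 kN/bolt. φR_n = 0.75 × (2×125.28 + 4×138.24) = 602.6 kN.
Tension rupture (net): A_n = (123 − 2×20)×8 = 664 mm² (U = 1.0, A_e = A_n). φR_n = 0.75 × 450 × 664 = 224.1 kN.
Tension yield (gross): A_g = 123×8 = 984 mm². φR_n = 0.90 × 345 × 984 = 305.5 kN.
Governing: min(424.3, 602.6, 224.1, 305.5) = 224.1 kN → net-section rupture.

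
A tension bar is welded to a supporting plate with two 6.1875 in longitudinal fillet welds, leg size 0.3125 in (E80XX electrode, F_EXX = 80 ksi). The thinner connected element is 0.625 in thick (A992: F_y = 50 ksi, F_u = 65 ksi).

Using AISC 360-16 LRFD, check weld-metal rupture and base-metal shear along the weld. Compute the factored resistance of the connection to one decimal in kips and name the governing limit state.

Weld metal: throat = 0.707×0.3125 = 0.22094 in, L = 2×6.1875 = 12.375 in. φR_n = 0.75 × 0.6 × 80 × 0.22094 × 12.375 = 98.4 kips.
Base metal shear (0.625 in plate): yield φR_n = 1.0×0.6×50×0.625×12.375 = 232.0 kips; rupture φR_n = 0.75×0.6×65×0.625×12.375 = 226.2 kips; take 226.2 kips (rupture).
Governing: min(98.4, 226.2) = 98.4 kips → weld metal.

98.4 kips (weld metal governs)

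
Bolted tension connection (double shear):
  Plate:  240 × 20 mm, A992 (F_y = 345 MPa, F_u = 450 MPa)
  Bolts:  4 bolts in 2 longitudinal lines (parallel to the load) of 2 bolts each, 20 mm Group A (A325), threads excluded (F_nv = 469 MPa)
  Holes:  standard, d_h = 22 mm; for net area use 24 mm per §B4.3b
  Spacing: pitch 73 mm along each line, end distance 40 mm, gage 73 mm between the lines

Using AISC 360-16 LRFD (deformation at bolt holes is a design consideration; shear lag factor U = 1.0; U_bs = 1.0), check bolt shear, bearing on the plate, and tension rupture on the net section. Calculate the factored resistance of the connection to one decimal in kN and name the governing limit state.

Bolt shear: A_b = π(20)²/4 = 314.16 mm². φR_n = 0.75 × 469 × 314.16 × 4 × 2 = 884.0 kN.
Bearing (20 mm plate, F_u = 450 MPa): end bolts L_c = 40 − 22/2 = 29, R_n = min(1.2×29×20×450, 2.4×20×20×450) = 313.2 kN/bolt; interior L_c = 73 − 22 = 51, R_n = 432 kN/bolt. φR_n = 0.75 × (2×313.2 + 2×432) = 1117.8 kN.
Tension rupture (net): A_n = (240 − 2×24)×20 = 3840 mm² (U = 1.0, A_e = A_n). φR_n = 0.75 × 450 × 3840 = 1296.0 kN.
Governing: min(884.0, 1117.8, 1296.0) = 884.0 kN → bolt shear.

884.0 kN (bolt shear governs)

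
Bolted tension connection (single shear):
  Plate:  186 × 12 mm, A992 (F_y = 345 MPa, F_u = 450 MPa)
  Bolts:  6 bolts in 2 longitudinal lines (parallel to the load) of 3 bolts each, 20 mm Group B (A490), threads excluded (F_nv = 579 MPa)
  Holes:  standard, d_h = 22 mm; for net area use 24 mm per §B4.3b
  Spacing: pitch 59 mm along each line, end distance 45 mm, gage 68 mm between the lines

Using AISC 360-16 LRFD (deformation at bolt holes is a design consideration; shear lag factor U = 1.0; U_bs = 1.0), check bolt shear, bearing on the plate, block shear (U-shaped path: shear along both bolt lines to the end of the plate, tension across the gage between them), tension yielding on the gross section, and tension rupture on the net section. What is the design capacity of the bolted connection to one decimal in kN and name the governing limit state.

Bolt shear: A_b = π(20)²/4 = 314.16 mm². φR_n = 0.75 × 579 × 314.16 × 6 × 1 = 818.5 kN.
Bearing (12 mm plate, F_u = 450 MPa): end bolts L_c = 45 − 22/2 = 34, R_n = min(1.2×34×12×450, 2.4×20×12×450) = 220.32 kN/bolt; interior L_c = 59 − 22 = 37, R_n = 239.76 kN/bolt. φR_n = 0.75 × (2×220.32 + 4×239.76) = 1049.8 kN.
Block shear: shear path 2×[45+2×59] = 2×163 mm, A_gv = 3912, A_nv = 2×(163 − 2.5×24)×12 = 2472 mm²; tension across gage: (68 − 1×24)×12 = 528 mm². R_n = min(0.6×450×2472, 0.6×345×3912) + 1.0×450×528 = min(667.44, 809.78) + 237.6 = 905.04 kN. φR_n = 0.75 × 905.04 = 678.8 kN.
Tension yield (gross): A_g = 186×12 = 2232 mm². φR_n = 0.90 × 345 × 2232 = 693.0 kN.
Tension rupture (net): A_n = (186 − 2×24)×12 = 1656 mm² (U = 1.0, A_e = A_n). φR_n = 0.75 × 450 × 1656 = 558.9 kN.
Governing: min(818.5, 1049.8, 678.8, 693.0, 558.9) = 558.9 kN → net-section rupture.

558.9 kN (net-section rupture governs)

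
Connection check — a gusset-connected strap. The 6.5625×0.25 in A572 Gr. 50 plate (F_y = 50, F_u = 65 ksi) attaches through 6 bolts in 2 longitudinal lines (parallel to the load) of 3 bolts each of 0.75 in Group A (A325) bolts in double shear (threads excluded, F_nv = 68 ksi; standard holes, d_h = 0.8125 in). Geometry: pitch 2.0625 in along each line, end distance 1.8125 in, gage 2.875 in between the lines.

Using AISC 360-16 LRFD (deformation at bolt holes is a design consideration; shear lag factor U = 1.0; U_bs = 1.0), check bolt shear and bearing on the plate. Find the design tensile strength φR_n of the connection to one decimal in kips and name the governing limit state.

Bolt shear: A_b = π(0.75)²/4 = 0.44179 in². φR_n = 0.75 × 68 × 0.44179 × 6 × 2 = 270.4 kips.
Bearing (0.25 in plate, F_u = 65 ksi): end bolts L_c = 1.8125 − 0.8125/2 = 1.40625, R_n = min(1.2×1.40625×0.25×65, 2.4×0.75×0.25×65) = 27.422 kips/bolt; interior L_c = 2.0625 − 0.8125 = 1.25, R_n = 24.375 kips/bolt. φR_n = 0.75 × (2×27.422 + 4×24.375) = 114.3 kips.
Governing: min(270.4, 114.3) = 114.3 kips → bearing.

114.3 kips (bearing governs)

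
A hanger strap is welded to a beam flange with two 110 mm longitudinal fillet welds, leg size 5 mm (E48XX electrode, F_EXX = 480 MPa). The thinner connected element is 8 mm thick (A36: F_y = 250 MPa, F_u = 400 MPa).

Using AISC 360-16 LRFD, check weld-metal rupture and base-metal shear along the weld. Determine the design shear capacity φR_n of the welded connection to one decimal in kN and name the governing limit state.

Weld metal: throat = 0.707×5 = 3.535 mm, L = 2×110 = 220 mm. φR_n = 0.75 × 0.6 × 480 × 3.535 × 220 = 168.0 kN.
Base metal shear (8 mm plate): yield φR_n = 1.0×0.6×250×8×220 = 264.0 kN; rupture φR_n = 0.75×0.6×400×8×220 = 316.8 kN; take 264.0 kN (yield).
Governing: min(168.0, 264.0) = 168.0 kN → weld metal.

168.0 kN (weld metal governs)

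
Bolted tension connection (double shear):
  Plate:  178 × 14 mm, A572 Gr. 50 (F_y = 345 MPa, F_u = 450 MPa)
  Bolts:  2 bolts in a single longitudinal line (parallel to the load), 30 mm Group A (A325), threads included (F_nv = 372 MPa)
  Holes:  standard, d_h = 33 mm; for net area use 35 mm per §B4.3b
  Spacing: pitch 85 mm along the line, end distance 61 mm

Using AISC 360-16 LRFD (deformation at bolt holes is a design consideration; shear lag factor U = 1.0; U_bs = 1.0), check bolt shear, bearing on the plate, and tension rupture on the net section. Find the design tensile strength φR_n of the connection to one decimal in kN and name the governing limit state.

547.2 kN (bearing governs)

Bolt shear: A_b = π(30)²/4 = 706.86 mm². φR_n = 0.75 × 372 × 706.86 × 2 × 2 = 788.9 kN.
Bearing (14 mm plate, F_u = 450 MPa): end bolts L_c = 61 − 33/2 = 44.5, R_n = min(1.2×44.5×14×450, 2.4×30×14×450) = 336.42 kN/bolt; interior L_c = 85 − 33 = 52, R_n = 393.12 kN/bolt. φR_n = 0.75 × (1×336.42 + 1×393.12) = 547.2 kN.
Tension rupture (net): A_n = (178 − 1×35)×14 = 2002 mm² (U = 1.0, A_e = A_n). φR_n = 0.75 × 450 × 2002 = 675.7 kN.
Governing: min(788.9, 547.2, 675.7) = 547.2 kN → bearing.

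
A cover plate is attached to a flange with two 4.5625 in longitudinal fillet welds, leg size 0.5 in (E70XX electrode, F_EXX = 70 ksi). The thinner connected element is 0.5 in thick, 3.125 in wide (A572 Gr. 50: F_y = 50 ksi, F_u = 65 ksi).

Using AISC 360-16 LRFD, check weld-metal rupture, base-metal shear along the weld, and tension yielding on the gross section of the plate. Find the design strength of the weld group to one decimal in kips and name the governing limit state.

70.3 kips (gross-section yield governs)

Weld metal: throat = 0.707×0.5 = 0.3535 in, L = 2×4.5625 = 9.125 in. φR_n = 0.75 × 0.6 × 70 × 0.3535 × 9.125 = 101.6 kips.
Base metal shear (0.5 in plate): yield φR_n = 1.0×0.6×50×0.5×9.125 = 136.9 kips; rupture φR_n = 0.75×0.6×65×0.5×9.125 = 133.5 kips; take 133.5 kips (rupture).
Tension yield (gross): A_g = 3.125×0.5 = 1.5625 in². φR_n = 0.90 × 50 × 1.5625 = 70.3 kips.
Governing: min(101.6, 133.5, 70.3) = 70.3 kips → gross-section yield.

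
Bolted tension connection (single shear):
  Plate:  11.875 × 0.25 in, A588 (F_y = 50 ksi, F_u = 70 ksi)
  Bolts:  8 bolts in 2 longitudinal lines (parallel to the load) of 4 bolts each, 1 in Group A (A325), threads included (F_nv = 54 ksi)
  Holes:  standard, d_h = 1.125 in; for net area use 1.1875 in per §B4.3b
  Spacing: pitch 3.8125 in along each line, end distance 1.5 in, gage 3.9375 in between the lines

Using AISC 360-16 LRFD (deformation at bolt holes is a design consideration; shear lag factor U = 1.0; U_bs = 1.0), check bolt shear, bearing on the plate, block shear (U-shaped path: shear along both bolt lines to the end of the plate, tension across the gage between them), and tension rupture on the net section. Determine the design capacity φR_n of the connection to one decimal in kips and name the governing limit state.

Bolt shear: A_b = π(1)²/4 = 0.7854 in². φR_n = 0.75 × 54 × 0.7854 × 8 × 1 = 254.5 kips.
Bearing (0.25 in plate, F_u = 70 ksi): end bolts L_c = 1.5 − 1.125/2 = 0.9375, R_n = min(1.2×0.9375×0.25×70, 2.4×1×0.25×70) = 19.688 kips/bolt; interior L_c = 3.8125 − 1.125 = 2.6875, R_n = 42 kips/bolt. φR_n = 0.75 × (2×19.688 + 6×42) = 218.5 kips.
Block shear: shear path 2×[1.5+3×3.8125] = 2×12.9375 in, A_gv = 6.4688, A_nv = 2×(12.9375 − 3.5×1.1875)×0.25 = 4.3906 in²; tension across gage: (3.9375 − 1×1.1875)×0.25 = 0.6875 in². R_n = min(0.6×70×4.3906, 0.6×50×6.4688) + 1.0×70×0.6875 = min(184.41, 194.06) + 48.125 = 232.54 kips. φR_n = 0.75 × 232.54 = 174.4 kips.
Tension rupture (net): A_n = (11.875 − 2×1.1875)×0.25 = 2.375 in² (U = 1.0, A_e = A_n). φR_n = 0.75 × 70 × 2.375 = 124.7 kips.
Governing: min(254.5, 218.5, 174.4, 124.7) = 124.7 kips → net-section rupture.

124.7 kips (net-section rupture governs)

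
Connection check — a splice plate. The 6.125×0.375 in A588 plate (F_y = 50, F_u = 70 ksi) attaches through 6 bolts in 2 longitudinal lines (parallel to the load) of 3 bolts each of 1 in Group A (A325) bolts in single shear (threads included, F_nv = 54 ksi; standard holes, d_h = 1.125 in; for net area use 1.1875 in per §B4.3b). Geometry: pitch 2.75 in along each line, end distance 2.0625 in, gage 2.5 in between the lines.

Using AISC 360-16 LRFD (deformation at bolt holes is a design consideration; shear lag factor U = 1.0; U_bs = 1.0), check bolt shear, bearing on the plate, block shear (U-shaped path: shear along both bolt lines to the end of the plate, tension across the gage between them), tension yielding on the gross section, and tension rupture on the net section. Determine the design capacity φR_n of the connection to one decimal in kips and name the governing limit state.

Bolt shear: A_b = π(1)²/4 = 0.7854 in². φR_n = 0.75 × 54 × 0.7854 × 6 × 1 = 190.9 kips.
Bearing (0.375 in plate, F_u = 70 ksi): end bolts L_c = 2.0625 − 1.125/2 = 1.5, R_n = min(1.2×1.5×0.375×70, 2.4×1×0.375×70) = 47.25 kips/bolt; interior L_c = 2.75 − 1.125 = 1.625, R_n = 51.188 kips/bolt. φR_n = 0.75 × (2×47.25 + 4×51.188) = 224.4 kips.
Block shear: shear path 2×[2.0625+2×2.75] = 2×7.5625 in, A_gv = 5.6719, A_nv = 2×(7.5625 − 2.5×1.1875)×0.375 = 3.4453 in²; tension across gage: (2.5 − 1×1.1875)×0.375 = 0.49219 in². R_n = min(0.6×70×3.4453, 0.6×50×5.6719) + 1.0×70×0.49219 = min(144.7, 170.16) + 34.453 = 179.15 kips. φR_n = 0.75 × 179.15 = 134.4 kips.
Tension yield (gross): A_g = 6.125×0.375 = 2.2969 in². φR_n = 0.90 × 50 × 2.2969 = 103.4 kips.
Tension rupture (net): A_n = (6.125 − 2×1.1875)×0.375 = 1.4063 in² (U = 1.0, A_e = A_n). φR_n = 0.75 × 70 × 1.4063 = 73.8 kips.
Governing: min(190.9, 224.4, 134.4, 103.4, 73.8) = 73.8 kips → net-section rupture.

73.8 kips (net-section rupture governs)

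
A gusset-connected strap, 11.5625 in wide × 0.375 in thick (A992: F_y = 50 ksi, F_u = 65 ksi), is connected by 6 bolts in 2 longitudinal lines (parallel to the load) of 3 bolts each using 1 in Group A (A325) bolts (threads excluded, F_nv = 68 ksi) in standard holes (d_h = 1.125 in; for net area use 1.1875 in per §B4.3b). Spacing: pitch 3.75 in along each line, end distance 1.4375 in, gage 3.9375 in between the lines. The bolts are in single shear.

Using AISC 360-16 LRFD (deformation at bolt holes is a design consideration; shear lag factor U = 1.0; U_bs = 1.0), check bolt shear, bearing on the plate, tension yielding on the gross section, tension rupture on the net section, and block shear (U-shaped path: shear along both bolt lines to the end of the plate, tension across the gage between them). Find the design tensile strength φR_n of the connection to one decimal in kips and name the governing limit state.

168.0 kips (net-section rupture governs)

Bolt shear: A_b = π(1)²/4 = 0.7854 in². φR_n = 0.75 × 68 × 0.7854 × 6 × 1 = 240.3 kips.
Bearing (0.375 in plate, F_u = 65 ksi): end bolts L_c = 1.4375 − 1.125/2 = 0.875, R_n = min(1.2×0.875×0.375×65, 2.4×1×0.375×65) = 25.594 kips/bolt; interior L_c = 3.75 − 1.125 = 2.625, R_n = 58.5 kips/bolt. φR_n = 0.75 × (2×25.594 + 4×58.5) = 213.9 kips.
Tension yield (gross): A_g = 11.5625×0.375 = 4.3359 in². φR_n = 0.90 × 50 × 4.3359 = 195.1 kips.
Tension rupture (net): A_n = (11.5625 − 2×1.1875)×0.375 = 3.4453 in² (U = 1.0, A_e = A_n). φR_n = 0.75 × 65 × 3.4453 = 168.0 kips.
Block shear: shear path 2×[1.4375+2×3.75] = 2×8.9375 in, A_gv = 6.7031, A_nv = 2×(8.9375 − 2.5×1.1875)×0.375 = 4.4766 in²; tension across gage: (3.9375 − 1×1.1875)×0.375 = 1.0313 in². R_n = min(0.6×65×4.4766, 0.6×50×6.7031) + 1.0×65×1.0313 = min(174.59, 201.09) + 67.035 = 241.63 kips. φR_n = 0.75 × 241.63 = 181.2 kips.
Governing: min(240.3, 213.9, 195.1, 168.0, 181.2) = 168.0 kips → net-section rupture.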